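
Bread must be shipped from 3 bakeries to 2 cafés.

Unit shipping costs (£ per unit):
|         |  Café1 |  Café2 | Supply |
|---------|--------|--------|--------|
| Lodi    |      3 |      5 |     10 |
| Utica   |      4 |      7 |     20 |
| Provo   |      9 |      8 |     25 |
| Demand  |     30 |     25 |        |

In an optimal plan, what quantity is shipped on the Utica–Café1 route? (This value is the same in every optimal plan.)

The minimum-cost plan:
  Lodi to Café1: 10 × £3 = £30
  Utica to Café1: 20 × £4 = £80
  Provo to Café2: 25 × £8 = £200
Total cost = £310.
So Utica→Café1 carries 20 trays.

20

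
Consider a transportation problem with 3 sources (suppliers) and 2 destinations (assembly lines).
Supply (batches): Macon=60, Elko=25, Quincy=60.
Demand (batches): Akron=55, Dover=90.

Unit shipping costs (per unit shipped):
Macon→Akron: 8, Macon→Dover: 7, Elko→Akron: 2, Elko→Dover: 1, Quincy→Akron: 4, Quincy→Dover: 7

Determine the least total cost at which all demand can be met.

700

An optimal shipping plan:
  Macon–Dover: 60 batches
  Elko–Dover: 25 batches
  Quincy–Akron: 55 batches
  Quincy–Dover: 5 batches
Total cost = 700.
(Supply check: Macon ships 60; Elko ships 25; Quincy ships 60.)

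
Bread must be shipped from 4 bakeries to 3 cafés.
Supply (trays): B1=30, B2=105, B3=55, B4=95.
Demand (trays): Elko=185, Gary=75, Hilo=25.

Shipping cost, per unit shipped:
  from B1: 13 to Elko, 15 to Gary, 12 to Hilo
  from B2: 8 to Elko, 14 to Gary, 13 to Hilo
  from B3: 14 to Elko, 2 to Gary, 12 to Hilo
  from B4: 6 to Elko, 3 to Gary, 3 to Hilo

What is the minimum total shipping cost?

1775

One minimum-cost allocation:
  B1→Elko: 30 × 13 = 390
  B2→Elko: 105 × 8 = 840
  B3→Gary: 55 × 2 = 110
  B4→Elko: 50 × 6 = 300
  B4→Gary: 20 × 3 = 60
  B4→Hilo: 25 × 3 = 75
Total = 390 + 840 + 110 + 300 + 60 + 75 = 1775.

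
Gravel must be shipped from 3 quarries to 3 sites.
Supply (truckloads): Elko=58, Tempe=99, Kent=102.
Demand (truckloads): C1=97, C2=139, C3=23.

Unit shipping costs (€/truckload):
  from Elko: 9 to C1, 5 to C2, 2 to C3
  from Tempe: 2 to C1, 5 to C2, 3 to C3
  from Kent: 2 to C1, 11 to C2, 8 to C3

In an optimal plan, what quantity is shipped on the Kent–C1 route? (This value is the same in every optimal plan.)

97

Optimal shipments:
  Elko→C2: 35 × €5 = €175
  Elko→C3: 23 × €2 = €46
  Tempe→C2: 99 × €5 = €495
  Kent→C1: 97 × €2 = €194
  Kent→C2: 5 × €11 = €55
Total cost = €965.
So Kent→C1 carries 97 truckloads.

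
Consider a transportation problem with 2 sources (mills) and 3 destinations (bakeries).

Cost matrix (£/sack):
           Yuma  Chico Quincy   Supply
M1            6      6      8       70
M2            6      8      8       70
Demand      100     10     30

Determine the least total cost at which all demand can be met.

Optimal allocation:
  M1–Yuma: 30 × £6 = £180
  M1–Chico: 10 × £6 = £60
  M1–Quincy: 30 × £8 = £240
  M2–Yuma: 70 × £6 = £420
Total = 180 + 60 + 240 + 420 = £900.

900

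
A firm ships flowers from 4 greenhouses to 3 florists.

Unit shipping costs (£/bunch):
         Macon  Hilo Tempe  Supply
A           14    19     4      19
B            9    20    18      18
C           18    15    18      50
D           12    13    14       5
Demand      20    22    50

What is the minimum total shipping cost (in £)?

1138

Optimal allocation:
  A->Tempe: 19 × £4 = £76
  B->Macon: 18 × £9 = £162
  C->Hilo: 22 × £15 = £330
  C->Tempe: 28 × £18 = £504
  D->Macon: 2 × £12 = £24
  D->Tempe: 3 × £14 = £42
Total = 76 + 162 + 330 + 504 + 24 + 42 = £1138.
(Supply check: A ships 19; B ships 18; C ships 50; D ships 5.)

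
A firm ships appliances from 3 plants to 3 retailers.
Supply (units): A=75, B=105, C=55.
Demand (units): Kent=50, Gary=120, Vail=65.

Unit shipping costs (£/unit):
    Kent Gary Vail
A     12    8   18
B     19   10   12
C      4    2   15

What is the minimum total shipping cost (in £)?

1990

Optimal allocation:
  A–Gary: 75 × £8 = £600
  B–Gary: 40 × £10 = £400
  B–Vail: 65 × £12 = £780
  C–Kent: 50 × £4 = £200
  C–Gary: 5 × £2 = £10
Total = 600 + 400 + 780 + 200 + 10 = £1990.
(Supply check: A ships 75; B ships 105; C ships 55.)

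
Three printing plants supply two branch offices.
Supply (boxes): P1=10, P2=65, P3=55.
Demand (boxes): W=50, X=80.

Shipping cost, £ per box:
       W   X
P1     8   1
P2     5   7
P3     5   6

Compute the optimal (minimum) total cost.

695

A cheapest plan:
  P1→X: 10 boxes
  P2→W: 50 boxes
  P2→X: 15 boxes
  P3→X: 55 boxes
Total cost = £695.
(Supply check: P1 ships 10; P2 ships 65; P3 ships 55.)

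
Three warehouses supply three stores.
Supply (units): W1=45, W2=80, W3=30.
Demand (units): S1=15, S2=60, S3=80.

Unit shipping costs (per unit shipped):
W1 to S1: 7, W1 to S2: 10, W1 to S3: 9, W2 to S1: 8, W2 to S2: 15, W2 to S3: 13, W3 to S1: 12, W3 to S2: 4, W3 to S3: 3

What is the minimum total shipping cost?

Optimal allocation:
  W1->S2: 30 × 10 = 300
  W1->S3: 15 × 9 = 135
  W2->S1: 15 × 8 = 120
  W2->S3: 65 × 13 = 845
  W3->S2: 30 × 4 = 120
Total = 300 + 135 + 120 + 845 + 120 = 1520.
(Supply check: W1 ships 45; W2 ships 80; W3 ships 30.)

1520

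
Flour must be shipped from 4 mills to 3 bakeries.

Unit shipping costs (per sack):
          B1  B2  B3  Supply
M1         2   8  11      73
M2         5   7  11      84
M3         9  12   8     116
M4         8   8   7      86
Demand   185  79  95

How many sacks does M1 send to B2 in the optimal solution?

0

Solving gives:
  M1→B1: 73 × 2 = 146
  M2→B1: 84 × 5 = 420
  M3→B1: 28 × 9 = 252
  M3→B3: 88 × 8 = 704
  M4→B2: 79 × 8 = 632
  M4→B3: 7 × 7 = 49
Total cost = 2203.
The route M1→B2 is not used.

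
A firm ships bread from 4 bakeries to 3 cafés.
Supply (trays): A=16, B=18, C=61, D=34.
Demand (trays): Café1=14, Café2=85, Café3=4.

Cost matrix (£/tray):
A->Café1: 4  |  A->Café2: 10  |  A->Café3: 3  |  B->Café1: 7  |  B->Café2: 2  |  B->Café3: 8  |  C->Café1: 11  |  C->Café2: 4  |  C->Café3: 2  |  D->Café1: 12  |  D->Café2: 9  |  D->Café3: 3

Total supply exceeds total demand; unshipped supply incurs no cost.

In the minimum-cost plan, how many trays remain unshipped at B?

0

Minimum-cost shipments:
  A–Café1: 14 × £4 = £56
  A–Café3: 2 × £3 = £6
  B–Café2: 18 × £2 = £36
  C–Café2: 61 × £4 = £244
  D–Café2: 6 × £9 = £54
  D–Café3: 2 × £3 = £6
Total cost = £402.
B ships 18 of its 18, leaving 0.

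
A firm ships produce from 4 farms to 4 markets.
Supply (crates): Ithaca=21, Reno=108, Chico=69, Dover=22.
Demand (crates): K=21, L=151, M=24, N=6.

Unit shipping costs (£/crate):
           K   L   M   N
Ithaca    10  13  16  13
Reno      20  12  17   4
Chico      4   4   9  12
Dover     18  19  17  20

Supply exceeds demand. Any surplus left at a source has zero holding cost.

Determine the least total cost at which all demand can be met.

1902

An optimal shipping plan:
  Ithaca–K: 21 × £10 = £210
  Reno–L: 102 × £12 = £1224
  Reno–N: 6 × £4 = £24
  Chico–L: 49 × £4 = £196
  Chico–M: 20 × £9 = £180
  Dover–M: 4 × £17 = £68
Total = 210 + 1224 + 24 + 196 + 180 + 68 = £1902.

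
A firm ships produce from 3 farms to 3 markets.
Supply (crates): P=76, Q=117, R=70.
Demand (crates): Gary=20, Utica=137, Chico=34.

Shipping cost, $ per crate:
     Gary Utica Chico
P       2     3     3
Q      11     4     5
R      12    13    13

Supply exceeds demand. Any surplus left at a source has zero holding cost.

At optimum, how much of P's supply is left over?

0

An optimal plan:
  P→Gary: 20 × $2 = $40
  P→Utica: 22 × $3 = $66
  P→Chico: 34 × $3 = $102
  Q→Utica: 115 × $4 = $460
Total cost = $668.
P ships 76 of its 76, leaving 0.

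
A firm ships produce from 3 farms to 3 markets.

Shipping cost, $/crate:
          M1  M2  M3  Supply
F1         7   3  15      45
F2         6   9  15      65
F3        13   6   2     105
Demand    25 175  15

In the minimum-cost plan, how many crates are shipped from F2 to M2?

Solving gives:
  F1→M2: 45 × $3 = $135
  F2→M1: 25 × $6 = $150
  F2→M2: 40 × $9 = $360
  F3→M2: 90 × $6 = $540
  F3→M3: 15 × $2 = $30
Total cost = $1215.
So F2→M2 carries 40 crates.

40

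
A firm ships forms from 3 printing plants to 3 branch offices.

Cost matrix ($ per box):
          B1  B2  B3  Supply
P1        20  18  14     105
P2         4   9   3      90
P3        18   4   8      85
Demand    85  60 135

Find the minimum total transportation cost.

Optimal allocation:
  P1–B3: 105 × $14 = $1470
  P2–B1: 85 × $4 = $340
  P2–B3: 5 × $3 = $15
  P3–B2: 60 × $4 = $240
  P3–B3: 25 × $8 = $200
Total = 1470 + 340 + 15 + 240 + 200 = $2265.

2265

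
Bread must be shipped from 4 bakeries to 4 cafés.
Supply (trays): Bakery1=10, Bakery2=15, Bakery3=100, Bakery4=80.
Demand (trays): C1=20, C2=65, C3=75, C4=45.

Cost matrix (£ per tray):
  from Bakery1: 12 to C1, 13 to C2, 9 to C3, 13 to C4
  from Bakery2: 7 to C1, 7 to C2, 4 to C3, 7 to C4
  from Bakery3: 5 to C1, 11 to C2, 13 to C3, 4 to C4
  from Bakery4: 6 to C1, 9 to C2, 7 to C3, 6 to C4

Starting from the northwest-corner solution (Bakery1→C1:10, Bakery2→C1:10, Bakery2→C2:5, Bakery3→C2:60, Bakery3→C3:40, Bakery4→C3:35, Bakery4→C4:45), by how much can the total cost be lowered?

485

Current plan cost = 10·12 + 10·7 + 5·7 + 60·11 + 40·13 + 35·7 + 45·6 = £1920.
Optimal plan:
  Bakery1–C3: 10 × £9 = £90
  Bakery2–C3: 15 × £4 = £60
  Bakery3–C1: 20 × £5 = £100
  Bakery3–C2: 35 × £11 = £385
  Bakery3–C4: 45 × £4 = £180
  Bakery4–C2: 30 × £9 = £270
  Bakery4–C3: 50 × £7 = £350
Optimal cost = £1435.
Saving = 1920 − 1435 = £485.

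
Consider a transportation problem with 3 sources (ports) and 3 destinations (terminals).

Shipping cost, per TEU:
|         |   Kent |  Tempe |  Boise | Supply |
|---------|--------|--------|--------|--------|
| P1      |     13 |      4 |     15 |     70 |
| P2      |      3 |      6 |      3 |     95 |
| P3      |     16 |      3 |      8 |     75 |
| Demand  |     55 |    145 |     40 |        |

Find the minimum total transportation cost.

An optimal shipping plan:
  P1→Tempe: 70 TEU
  P2→Kent: 55 TEU
  P2→Boise: 40 TEU
  P3→Tempe: 75 TEU
Total cost = 790.
(Supply check: P1 ships 70; P2 ships 95; P3 ships 75.)

790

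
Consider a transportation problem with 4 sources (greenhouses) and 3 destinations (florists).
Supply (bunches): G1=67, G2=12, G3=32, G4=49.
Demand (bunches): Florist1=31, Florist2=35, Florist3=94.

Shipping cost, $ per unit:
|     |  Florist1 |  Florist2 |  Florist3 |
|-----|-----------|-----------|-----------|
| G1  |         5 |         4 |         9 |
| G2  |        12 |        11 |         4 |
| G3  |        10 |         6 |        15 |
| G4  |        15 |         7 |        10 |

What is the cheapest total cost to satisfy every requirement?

Optimal allocation:
  G1→Florist1: 31 × $5 = $155
  G1→Florist2: 3 × $4 = $12
  G1→Florist3: 33 × $9 = $297
  G2→Florist3: 12 × $4 = $48
  G3→Florist2: 32 × $6 = $192
  G4→Florist3: 49 × $10 = $490
Total = 155 + 12 + 297 + 48 + 192 + 490 = $1194.

1194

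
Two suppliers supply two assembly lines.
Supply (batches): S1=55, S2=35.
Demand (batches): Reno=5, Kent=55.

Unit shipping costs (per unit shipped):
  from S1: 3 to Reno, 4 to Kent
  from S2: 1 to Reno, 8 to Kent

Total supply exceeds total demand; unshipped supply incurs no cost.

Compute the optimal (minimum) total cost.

An optimal shipping plan:
  S1 to Kent: 55 × 4 = 220
  S2 to Reno: 5 × 1 = 5
Total = 220 + 5 = 225.

225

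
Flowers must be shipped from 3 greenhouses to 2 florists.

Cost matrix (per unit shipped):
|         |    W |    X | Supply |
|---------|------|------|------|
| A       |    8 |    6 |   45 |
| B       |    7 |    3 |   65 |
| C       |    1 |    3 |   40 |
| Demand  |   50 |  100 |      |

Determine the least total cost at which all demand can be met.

Optimal allocation:
  A->W: 10 bunches
  A->X: 35 bunches
  B->X: 65 bunches
  C->W: 40 bunches
Total cost = 525.
(Supply check: A ships 45; B ships 65; C ships 40.)

525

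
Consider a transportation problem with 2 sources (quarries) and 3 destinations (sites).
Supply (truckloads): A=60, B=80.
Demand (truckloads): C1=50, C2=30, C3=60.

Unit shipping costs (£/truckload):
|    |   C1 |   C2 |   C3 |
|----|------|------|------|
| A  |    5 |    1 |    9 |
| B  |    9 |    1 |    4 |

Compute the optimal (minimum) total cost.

An optimal shipping plan:
  A to C1: 50 truckloads
  A to C2: 10 truckloads
  B to C2: 20 truckloads
  B to C3: 60 truckloads
Total cost = £520.
(Supply check: A ships 60; B ships 80.)

520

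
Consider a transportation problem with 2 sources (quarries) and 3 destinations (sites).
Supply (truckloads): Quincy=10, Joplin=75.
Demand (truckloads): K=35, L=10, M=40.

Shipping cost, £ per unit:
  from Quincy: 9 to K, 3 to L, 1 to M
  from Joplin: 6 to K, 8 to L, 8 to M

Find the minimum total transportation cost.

540

An optimal shipping plan:
  Quincy to M: 10 × £1 = £10
  Joplin to K: 35 × £6 = £210
  Joplin to L: 10 × £8 = £80
  Joplin to M: 30 × £8 = £240
Total = 10 + 210 + 80 + 240 = £540.
(Supply check: Quincy ships 10; Joplin ships 75.)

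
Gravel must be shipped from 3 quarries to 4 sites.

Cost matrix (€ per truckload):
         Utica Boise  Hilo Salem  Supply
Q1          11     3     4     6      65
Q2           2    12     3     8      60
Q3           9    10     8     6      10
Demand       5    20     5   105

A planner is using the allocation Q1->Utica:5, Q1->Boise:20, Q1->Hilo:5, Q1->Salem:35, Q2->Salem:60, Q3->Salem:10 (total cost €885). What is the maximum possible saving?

Current plan cost = 5·11 + 20·3 + 5·4 + 35·6 + 60·8 + 10·6 = €885.
Optimal plan:
  Q1–Boise: 20 × €3 = €60
  Q1–Salem: 45 × €6 = €270
  Q2–Utica: 5 × €2 = €10
  Q2–Hilo: 5 × €3 = €15
  Q2–Salem: 50 × €8 = €400
  Q3–Salem: 10 × €6 = €60
Optimal cost = €815.
Saving = 885 − 815 = €70.

70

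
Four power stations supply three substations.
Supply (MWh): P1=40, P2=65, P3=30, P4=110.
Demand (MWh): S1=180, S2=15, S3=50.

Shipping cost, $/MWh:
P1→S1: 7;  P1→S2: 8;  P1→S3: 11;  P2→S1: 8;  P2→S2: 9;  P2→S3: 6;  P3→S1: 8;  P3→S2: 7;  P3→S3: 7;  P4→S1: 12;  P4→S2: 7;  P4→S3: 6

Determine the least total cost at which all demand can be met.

One minimum-cost allocation:
  P1→S1: 40 × $7 = $280
  P2→S1: 65 × $8 = $520
  P3→S1: 30 × $8 = $240
  P4→S1: 45 × $12 = $540
  P4→S2: 15 × $7 = $105
  P4→S3: 50 × $6 = $300
Total = 280 + 520 + 240 + 540 + 105 + 300 = $1985.

1985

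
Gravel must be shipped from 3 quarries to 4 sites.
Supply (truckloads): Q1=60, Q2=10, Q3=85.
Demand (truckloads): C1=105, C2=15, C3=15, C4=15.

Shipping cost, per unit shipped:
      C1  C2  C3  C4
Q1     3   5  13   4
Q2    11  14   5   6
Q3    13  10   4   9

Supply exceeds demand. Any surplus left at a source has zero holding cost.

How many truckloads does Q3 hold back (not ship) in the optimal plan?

5

Minimum-cost shipments:
  Q1→C1: 60 × 3 = 180
  Q2→C4: 10 × 6 = 60
  Q3→C1: 45 × 13 = 585
  Q3→C2: 15 × 10 = 150
  Q3→C3: 15 × 4 = 60
  Q3→C4: 5 × 9 = 45
Total cost = 1080.
Q3 ships 80 of its 85, leaving 5.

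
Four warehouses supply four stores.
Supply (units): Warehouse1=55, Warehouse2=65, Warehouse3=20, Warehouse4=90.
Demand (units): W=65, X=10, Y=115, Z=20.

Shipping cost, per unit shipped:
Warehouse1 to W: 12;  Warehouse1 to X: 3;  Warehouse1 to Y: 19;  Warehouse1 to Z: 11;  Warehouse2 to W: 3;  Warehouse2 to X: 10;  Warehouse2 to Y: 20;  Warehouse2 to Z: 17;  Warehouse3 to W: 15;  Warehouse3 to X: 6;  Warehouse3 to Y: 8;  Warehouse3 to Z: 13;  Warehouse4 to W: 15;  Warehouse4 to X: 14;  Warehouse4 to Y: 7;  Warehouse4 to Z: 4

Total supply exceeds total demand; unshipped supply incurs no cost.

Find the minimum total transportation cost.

A cheapest plan:
  Warehouse1–X: 10 × 3 = 30
  Warehouse1–Y: 5 × 19 = 95
  Warehouse1–Z: 20 × 11 = 220
  Warehouse2–W: 65 × 3 = 195
  Warehouse3–Y: 20 × 8 = 160
  Warehouse4–Y: 90 × 7 = 630
Total = 30 + 95 + 220 + 195 + 160 + 630 = 1330.

1330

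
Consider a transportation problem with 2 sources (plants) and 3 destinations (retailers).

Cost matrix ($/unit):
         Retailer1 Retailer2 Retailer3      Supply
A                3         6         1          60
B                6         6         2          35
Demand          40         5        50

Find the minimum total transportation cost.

230

A cheapest plan:
  A–Retailer1: 40 × $3 = $120
  A–Retailer3: 20 × $1 = $20
  B–Retailer2: 5 × $6 = $30
  B–Retailer3: 30 × $2 = $60
Total = 120 + 20 + 30 + 60 = $230.
(Supply check: A ships 60; B ships 35.)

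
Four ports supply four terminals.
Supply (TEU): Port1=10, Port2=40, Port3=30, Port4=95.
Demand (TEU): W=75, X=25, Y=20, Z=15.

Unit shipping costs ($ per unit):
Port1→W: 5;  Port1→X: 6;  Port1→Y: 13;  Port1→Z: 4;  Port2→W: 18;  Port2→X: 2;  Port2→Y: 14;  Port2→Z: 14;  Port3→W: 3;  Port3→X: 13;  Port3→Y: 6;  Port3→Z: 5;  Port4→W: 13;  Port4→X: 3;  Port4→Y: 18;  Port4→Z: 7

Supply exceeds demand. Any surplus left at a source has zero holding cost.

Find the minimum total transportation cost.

1035

One minimum-cost allocation:
  Port1->W: 10 TEU
  Port2->X: 20 TEU
  Port2->Y: 20 TEU
  Port3->W: 30 TEU
  Port4->W: 35 TEU
  Port4->X: 5 TEU
  Port4->Z: 15 TEU
Total cost = $1035.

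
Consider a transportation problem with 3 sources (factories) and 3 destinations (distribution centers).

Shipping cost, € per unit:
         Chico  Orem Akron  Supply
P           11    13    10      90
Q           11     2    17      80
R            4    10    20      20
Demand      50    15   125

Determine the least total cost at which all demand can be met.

1935

An optimal shipping plan:
  P to Akron: 90 × €10 = €900
  Q to Chico: 30 × €11 = €330
  Q to Orem: 15 × €2 = €30
  Q to Akron: 35 × €17 = €595
  R to Chico: 20 × €4 = €80
Total = 900 + 330 + 30 + 595 + 80 = €1935.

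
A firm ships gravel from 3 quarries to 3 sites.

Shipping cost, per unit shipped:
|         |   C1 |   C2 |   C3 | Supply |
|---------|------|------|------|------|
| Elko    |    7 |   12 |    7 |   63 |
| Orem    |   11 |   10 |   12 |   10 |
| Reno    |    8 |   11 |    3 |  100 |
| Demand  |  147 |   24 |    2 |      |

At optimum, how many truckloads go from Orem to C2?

The minimum-cost plan:
  Elko->C1: 63 × 7 = 441
  Orem->C2: 10 × 10 = 100
  Reno->C1: 84 × 8 = 672
  Reno->C2: 14 × 11 = 154
  Reno->C3: 2 × 3 = 6
Total cost = 1373.
So Orem→C2 carries 10 truckloads.

10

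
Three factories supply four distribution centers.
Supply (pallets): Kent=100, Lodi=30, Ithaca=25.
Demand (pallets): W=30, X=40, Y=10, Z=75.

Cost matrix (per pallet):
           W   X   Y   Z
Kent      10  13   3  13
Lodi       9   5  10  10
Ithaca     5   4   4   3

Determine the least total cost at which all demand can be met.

1335

One minimum-cost allocation:
  Kent–W: 30 × 10 = 300
  Kent–X: 10 × 13 = 130
  Kent–Y: 10 × 3 = 30
  Kent–Z: 50 × 13 = 650
  Lodi–X: 30 × 5 = 150
  Ithaca–Z: 25 × 3 = 75
Total = 300 + 130 + 30 + 650 + 150 + 75 = 1335.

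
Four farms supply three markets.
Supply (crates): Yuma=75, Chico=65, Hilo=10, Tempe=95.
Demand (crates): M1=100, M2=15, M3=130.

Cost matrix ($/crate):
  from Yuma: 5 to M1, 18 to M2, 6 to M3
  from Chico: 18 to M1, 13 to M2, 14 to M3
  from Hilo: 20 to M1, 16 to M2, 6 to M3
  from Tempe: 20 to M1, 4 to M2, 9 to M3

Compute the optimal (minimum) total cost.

A cheapest plan:
  Yuma→M1: 75 × $5 = $375
  Chico→M1: 25 × $18 = $450
  Chico→M3: 40 × $14 = $560
  Hilo→M3: 10 × $6 = $60
  Tempe→M2: 15 × $4 = $60
  Tempe→M3: 80 × $9 = $720
Total = 375 + 450 + 560 + 60 + 60 + 720 = $2225.
(Supply check: Yuma ships 75; Chico ships 65; Hilo ships 10; Tempe ships 95.)

2225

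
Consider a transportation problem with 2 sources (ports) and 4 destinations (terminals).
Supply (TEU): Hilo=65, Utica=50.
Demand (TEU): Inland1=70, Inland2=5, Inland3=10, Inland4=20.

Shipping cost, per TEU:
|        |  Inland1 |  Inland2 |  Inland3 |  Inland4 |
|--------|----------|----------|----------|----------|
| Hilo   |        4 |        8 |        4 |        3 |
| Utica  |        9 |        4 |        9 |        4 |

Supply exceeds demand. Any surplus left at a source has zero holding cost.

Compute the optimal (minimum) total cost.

495

A cheapest plan:
  Hilo to Inland1: 55 × 4 = 220
  Hilo to Inland3: 10 × 4 = 40
  Utica to Inland1: 15 × 9 = 135
  Utica to Inland2: 5 × 4 = 20
  Utica to Inland4: 20 × 4 = 80
Total = 220 + 40 + 135 + 20 + 80 = 495.
(Supply check: Hilo ships 65; Utica ships 40.)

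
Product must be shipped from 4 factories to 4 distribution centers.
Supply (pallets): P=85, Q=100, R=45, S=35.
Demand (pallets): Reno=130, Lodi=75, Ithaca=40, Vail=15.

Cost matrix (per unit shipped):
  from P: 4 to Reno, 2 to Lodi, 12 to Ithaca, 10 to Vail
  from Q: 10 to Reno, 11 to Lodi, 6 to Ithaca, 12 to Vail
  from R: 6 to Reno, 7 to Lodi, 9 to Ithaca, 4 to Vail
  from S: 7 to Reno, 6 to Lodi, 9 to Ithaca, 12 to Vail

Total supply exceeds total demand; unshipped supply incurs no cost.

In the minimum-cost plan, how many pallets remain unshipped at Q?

5

An optimal plan:
  P–Reno: 10 × 4 = 40
  P–Lodi: 75 × 2 = 150
  Q–Reno: 55 × 10 = 550
  Q–Ithaca: 40 × 6 = 240
  R–Reno: 30 × 6 = 180
  R–Vail: 15 × 4 = 60
  S–Reno: 35 × 7 = 245
Total cost = 1465.
Q ships 95 of its 100, leaving 5.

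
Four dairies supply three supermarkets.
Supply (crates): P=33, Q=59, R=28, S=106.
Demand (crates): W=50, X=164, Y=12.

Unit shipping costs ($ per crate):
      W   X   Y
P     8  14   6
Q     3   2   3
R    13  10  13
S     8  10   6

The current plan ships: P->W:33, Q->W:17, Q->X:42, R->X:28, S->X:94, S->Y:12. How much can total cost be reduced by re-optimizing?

51

Current plan cost = 33·8 + 17·3 + 42·2 + 28·10 + 94·10 + 12·6 = $1691.
Optimal plan:
  P->W: 21 × $8 = $168
  P->Y: 12 × $6 = $72
  Q->X: 59 × $2 = $118
  R->X: 28 × $10 = $280
  S->W: 29 × $8 = $232
  S->X: 77 × $10 = $770
Optimal cost = $1640.
Saving = 1691 − 1640 = $51.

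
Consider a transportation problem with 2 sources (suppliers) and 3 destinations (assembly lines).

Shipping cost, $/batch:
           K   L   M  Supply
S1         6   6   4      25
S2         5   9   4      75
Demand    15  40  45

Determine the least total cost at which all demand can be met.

One minimum-cost allocation:
  S1–L: 25 × $6 = $150
  S2–K: 15 × $5 = $75
  S2–L: 15 × $9 = $135
  S2–M: 45 × $4 = $180
Total = 150 + 75 + 135 + 180 = $540.
(Supply check: S1 ships 25; S2 ships 75.)

540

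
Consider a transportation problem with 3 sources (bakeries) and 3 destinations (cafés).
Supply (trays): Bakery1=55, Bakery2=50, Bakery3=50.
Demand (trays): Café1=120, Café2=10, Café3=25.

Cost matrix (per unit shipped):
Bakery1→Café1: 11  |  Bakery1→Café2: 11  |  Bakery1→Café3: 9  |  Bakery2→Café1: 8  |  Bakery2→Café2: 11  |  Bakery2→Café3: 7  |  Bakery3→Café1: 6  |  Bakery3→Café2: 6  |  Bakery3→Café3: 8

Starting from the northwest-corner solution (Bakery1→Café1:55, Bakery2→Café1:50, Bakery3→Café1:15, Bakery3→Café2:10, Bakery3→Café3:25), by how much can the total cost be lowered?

Current plan cost = 55·11 + 50·8 + 15·6 + 10·6 + 25·8 = 1355.
Optimal plan:
  Bakery1 to Café1: 20 trays
  Bakery1 to Café2: 10 trays
  Bakery1 to Café3: 25 trays
  Bakery2 to Café1: 50 trays
  Bakery3 to Café1: 50 trays
Optimal cost = 1255.
Saving = 1355 − 1255 = 100.

100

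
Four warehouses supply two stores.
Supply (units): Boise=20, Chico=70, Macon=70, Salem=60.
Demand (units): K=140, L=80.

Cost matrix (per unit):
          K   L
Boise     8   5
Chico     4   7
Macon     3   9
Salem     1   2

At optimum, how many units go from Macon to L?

Optimal shipments:
  Boise→L: 20 × 5 = 100
  Chico→K: 70 × 4 = 280
  Macon→K: 70 × 3 = 210
  Salem→L: 60 × 2 = 120
Total cost = 710.
The route Macon→L is not used.

0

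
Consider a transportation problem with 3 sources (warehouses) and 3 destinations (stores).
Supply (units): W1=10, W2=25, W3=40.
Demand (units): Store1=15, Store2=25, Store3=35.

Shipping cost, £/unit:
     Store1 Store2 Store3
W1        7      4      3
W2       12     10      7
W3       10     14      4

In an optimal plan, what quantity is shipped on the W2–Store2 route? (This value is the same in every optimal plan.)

The minimum-cost plan:
  W1 to Store2: 10 × £4 = £40
  W2 to Store1: 10 × £12 = £120
  W2 to Store2: 15 × £10 = £150
  W3 to Store1: 5 × £10 = £50
  W3 to Store3: 35 × £4 = £140
Total cost = £500.
So W2→Store2 carries 15 units.

15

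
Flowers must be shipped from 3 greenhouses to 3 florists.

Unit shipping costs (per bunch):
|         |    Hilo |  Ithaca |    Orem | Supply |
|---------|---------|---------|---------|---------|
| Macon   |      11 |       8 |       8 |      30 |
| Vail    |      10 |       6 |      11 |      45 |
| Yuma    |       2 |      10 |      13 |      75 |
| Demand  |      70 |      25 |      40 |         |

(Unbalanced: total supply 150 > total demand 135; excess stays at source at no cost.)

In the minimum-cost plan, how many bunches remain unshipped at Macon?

0

Minimum-cost shipments:
  Macon→Orem: 30 bunches
  Vail→Ithaca: 25 bunches
  Vail→Orem: 10 bunches
  Yuma→Hilo: 70 bunches
Total cost = 640.
Macon ships 30 of its 30, leaving 0.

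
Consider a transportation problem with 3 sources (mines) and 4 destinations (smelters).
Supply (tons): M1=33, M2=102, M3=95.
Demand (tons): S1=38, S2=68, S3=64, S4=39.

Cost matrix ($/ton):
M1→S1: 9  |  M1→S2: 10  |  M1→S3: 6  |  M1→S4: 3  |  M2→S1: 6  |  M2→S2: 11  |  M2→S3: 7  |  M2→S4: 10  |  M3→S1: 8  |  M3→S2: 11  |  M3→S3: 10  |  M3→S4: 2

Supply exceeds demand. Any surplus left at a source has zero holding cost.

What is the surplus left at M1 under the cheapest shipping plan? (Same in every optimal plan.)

Minimum-cost shipments:
  M1->S3: 33 × $6 = $198
  M2->S1: 38 × $6 = $228
  M2->S2: 33 × $11 = $363
  M2->S3: 31 × $7 = $217
  M3->S2: 35 × $11 = $385
  M3->S4: 39 × $2 = $78
Total cost = $1469.
M1 ships 33 of its 33, leaving 0.

0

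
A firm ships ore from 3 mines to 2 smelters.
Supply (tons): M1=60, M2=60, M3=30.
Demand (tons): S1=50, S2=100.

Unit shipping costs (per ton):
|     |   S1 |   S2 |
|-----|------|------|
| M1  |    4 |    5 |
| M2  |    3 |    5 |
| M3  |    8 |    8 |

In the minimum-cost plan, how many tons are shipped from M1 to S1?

The minimum-cost plan:
  M1->S2: 60 tons
  M2->S1: 50 tons
  M2->S2: 10 tons
  M3->S2: 30 tons
Total cost = 740.
The route M1→S1 is not used.

0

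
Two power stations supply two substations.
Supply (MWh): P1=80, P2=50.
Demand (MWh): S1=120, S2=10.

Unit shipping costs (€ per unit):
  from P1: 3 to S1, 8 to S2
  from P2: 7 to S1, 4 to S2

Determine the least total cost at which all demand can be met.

An optimal shipping plan:
  P1->S1: 80 × €3 = €240
  P2->S1: 40 × €7 = €280
  P2->S2: 10 × €4 = €40
Total = 240 + 280 + 40 = €560.
(Supply check: P1 ships 80; P2 ships 50.)

560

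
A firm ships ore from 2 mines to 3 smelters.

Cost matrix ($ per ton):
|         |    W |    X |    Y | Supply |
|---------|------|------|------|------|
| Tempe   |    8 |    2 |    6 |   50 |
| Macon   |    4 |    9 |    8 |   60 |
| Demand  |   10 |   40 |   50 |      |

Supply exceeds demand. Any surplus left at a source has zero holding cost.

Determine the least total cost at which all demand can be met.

One minimum-cost allocation:
  Tempe→X: 40 × $2 = $80
  Tempe→Y: 10 × $6 = $60
  Macon→W: 10 × $4 = $40
  Macon→Y: 40 × $8 = $320
Total = 80 + 60 + 40 + 320 = $500.
(Supply check: Tempe ships 50; Macon ships 50.)

500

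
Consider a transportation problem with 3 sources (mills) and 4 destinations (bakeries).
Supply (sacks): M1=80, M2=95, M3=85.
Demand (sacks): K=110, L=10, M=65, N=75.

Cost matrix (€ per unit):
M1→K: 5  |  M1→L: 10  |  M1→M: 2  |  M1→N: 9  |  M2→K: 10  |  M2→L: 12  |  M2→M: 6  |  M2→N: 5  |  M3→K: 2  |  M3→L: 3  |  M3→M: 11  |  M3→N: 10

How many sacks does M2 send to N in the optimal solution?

Optimal shipments:
  M1 to K: 35 sacks
  M1 to M: 45 sacks
  M2 to M: 20 sacks
  M2 to N: 75 sacks
  M3 to K: 75 sacks
  M3 to L: 10 sacks
Total cost = €940.
So M2→N carries 75 sacks.

75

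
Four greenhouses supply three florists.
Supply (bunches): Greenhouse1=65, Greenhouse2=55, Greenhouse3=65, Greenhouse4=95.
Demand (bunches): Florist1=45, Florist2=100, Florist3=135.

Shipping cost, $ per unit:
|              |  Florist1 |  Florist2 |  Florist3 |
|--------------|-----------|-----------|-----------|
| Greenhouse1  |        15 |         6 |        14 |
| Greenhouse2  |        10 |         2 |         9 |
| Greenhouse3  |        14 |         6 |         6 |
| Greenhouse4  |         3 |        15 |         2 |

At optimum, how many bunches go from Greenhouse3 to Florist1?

0

Solving gives:
  Greenhouse1→Florist2: 65 × $6 = $390
  Greenhouse2→Florist2: 35 × $2 = $70
  Greenhouse2→Florist3: 20 × $9 = $180
  Greenhouse3→Florist3: 65 × $6 = $390
  Greenhouse4→Florist1: 45 × $3 = $135
  Greenhouse4→Florist3: 50 × $2 = $100
Total cost = $1265.
The route Greenhouse3→Florist1 is not used.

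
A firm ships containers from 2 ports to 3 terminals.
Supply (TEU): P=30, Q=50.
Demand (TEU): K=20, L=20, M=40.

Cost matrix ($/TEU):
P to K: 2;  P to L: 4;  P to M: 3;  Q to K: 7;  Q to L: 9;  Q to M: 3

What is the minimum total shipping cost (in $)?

290

One minimum-cost allocation:
  P→K: 20 × $2 = $40
  P→L: 10 × $4 = $40
  Q→L: 10 × $9 = $90
  Q→M: 40 × $3 = $120
Total = 40 + 40 + 90 + 120 = $290.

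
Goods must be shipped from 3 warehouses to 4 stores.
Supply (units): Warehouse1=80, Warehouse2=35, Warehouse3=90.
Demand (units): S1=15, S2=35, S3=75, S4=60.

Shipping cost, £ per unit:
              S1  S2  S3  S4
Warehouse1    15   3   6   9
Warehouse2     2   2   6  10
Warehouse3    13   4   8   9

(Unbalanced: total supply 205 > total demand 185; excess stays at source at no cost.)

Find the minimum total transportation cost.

One minimum-cost allocation:
  Warehouse1→S2: 5 × £3 = £15
  Warehouse1→S3: 75 × £6 = £450
  Warehouse2→S1: 15 × £2 = £30
  Warehouse2→S2: 20 × £2 = £40
  Warehouse3→S2: 10 × £4 = £40
  Warehouse3→S4: 60 × £9 = £540
Total = 15 + 450 + 30 + 40 + 40 + 540 = £1115.
(Supply check: Warehouse1 ships 80; Warehouse2 ships 35; Warehouse3 ships 70.)

1115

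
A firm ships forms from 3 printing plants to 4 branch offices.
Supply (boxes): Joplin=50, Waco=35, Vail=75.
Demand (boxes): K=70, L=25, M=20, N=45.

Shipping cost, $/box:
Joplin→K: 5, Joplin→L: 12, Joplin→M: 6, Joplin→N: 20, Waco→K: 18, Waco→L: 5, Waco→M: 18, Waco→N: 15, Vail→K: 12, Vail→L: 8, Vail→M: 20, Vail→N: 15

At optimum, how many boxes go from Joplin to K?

Optimal shipments:
  Joplin to K: 30 × $5 = $150
  Joplin to M: 20 × $6 = $120
  Waco to L: 25 × $5 = $125
  Waco to N: 10 × $15 = $150
  Vail to K: 40 × $12 = $480
  Vail to N: 35 × $15 = $525
Total cost = $1550.
So Joplin→K carries 30 boxes.

30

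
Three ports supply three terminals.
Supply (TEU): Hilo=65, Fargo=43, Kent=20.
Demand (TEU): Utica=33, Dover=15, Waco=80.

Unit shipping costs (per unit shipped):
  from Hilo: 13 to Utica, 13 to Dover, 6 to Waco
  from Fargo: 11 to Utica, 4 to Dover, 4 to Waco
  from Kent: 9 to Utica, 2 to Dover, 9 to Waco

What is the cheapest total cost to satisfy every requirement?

Optimal allocation:
  Hilo->Waco: 65 TEU
  Fargo->Utica: 28 TEU
  Fargo->Waco: 15 TEU
  Kent->Utica: 5 TEU
  Kent->Dover: 15 TEU
Total cost = 833.

833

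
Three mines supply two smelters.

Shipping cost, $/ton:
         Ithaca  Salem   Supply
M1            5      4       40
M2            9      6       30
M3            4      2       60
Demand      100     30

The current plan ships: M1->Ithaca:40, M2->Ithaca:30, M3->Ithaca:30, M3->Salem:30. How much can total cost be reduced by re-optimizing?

30

Current plan cost = 40·5 + 30·9 + 30·4 + 30·2 = $650.
Optimal plan:
  M1→Ithaca: 40 × $5 = $200
  M2→Salem: 30 × $6 = $180
  M3→Ithaca: 60 × $4 = $240
Optimal cost = $620.
Saving = 650 − 620 = $30.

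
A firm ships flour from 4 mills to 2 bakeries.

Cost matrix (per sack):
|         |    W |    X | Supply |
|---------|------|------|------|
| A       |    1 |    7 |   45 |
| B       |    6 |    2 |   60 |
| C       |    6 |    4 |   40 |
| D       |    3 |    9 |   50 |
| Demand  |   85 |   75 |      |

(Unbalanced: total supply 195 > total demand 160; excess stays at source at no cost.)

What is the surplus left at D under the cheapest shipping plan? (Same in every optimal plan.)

An optimal plan:
  A–W: 45 × 1 = 45
  B–X: 60 × 2 = 120
  C–X: 15 × 4 = 60
  D–W: 40 × 3 = 120
Total cost = 345.
D ships 40 of its 50, leaving 10.

10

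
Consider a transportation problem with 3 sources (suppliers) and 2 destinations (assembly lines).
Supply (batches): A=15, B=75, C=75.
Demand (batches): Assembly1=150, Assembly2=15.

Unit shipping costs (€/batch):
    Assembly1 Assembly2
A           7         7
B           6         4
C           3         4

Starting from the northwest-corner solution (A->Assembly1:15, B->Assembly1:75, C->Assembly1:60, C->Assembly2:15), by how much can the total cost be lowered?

45

Current plan cost = 15·7 + 75·6 + 60·3 + 15·4 = €795.
Optimal plan:
  A to Assembly1: 15 × €7 = €105
  B to Assembly1: 60 × €6 = €360
  B to Assembly2: 15 × €4 = €60
  C to Assembly1: 75 × €3 = €225
Optimal cost = €750.
Saving = 795 − 750 = €45.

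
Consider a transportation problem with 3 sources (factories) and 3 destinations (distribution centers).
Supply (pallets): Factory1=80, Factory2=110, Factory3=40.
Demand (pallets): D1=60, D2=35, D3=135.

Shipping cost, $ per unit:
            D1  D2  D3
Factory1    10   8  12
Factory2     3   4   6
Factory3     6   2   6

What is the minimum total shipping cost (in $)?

An optimal shipping plan:
  Factory1->D3: 80 × $12 = $960
  Factory2->D1: 60 × $3 = $180
  Factory2->D3: 50 × $6 = $300
  Factory3->D2: 35 × $2 = $70
  Factory3->D3: 5 × $6 = $30
Total = 960 + 180 + 300 + 70 + 30 = $1540.

1540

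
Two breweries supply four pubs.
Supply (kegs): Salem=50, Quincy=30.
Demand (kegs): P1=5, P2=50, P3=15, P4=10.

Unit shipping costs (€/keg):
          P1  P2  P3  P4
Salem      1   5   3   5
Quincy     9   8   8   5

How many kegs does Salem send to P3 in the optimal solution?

Optimal shipments:
  Salem->P1: 5 × €1 = €5
  Salem->P2: 30 × €5 = €150
  Salem->P3: 15 × €3 = €45
  Quincy->P2: 20 × €8 = €160
  Quincy->P4: 10 × €5 = €50
Total cost = €410.
So Salem→P3 carries 15 kegs.

15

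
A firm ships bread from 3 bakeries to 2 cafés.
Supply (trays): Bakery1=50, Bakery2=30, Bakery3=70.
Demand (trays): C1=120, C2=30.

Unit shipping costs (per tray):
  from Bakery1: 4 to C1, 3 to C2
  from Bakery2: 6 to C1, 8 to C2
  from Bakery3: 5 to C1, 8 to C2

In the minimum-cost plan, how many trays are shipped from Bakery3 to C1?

70

Optimal shipments:
  Bakery1 to C1: 20 × 4 = 80
  Bakery1 to C2: 30 × 3 = 90
  Bakery2 to C1: 30 × 6 = 180
  Bakery3 to C1: 70 × 5 = 350
Total cost = 700.
So Bakery3→C1 carries 70 trays.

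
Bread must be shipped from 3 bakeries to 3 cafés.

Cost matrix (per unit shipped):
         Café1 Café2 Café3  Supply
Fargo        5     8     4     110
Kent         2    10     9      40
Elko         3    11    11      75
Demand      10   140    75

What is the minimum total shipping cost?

An optimal shipping plan:
  Fargo to Café2: 35 × 8 = 280
  Fargo to Café3: 75 × 4 = 300
  Kent to Café1: 10 × 2 = 20
  Kent to Café2: 30 × 10 = 300
  Elko to Café2: 75 × 11 = 825
Total = 280 + 300 + 20 + 300 + 825 = 1725.

1725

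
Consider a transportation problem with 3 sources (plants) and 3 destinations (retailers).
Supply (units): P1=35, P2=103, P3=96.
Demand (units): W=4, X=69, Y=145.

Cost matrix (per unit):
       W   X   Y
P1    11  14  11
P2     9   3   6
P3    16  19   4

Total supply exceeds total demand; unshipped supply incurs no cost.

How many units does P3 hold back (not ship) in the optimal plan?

0

An optimal plan:
  P1->W: 4 × 11 = 44
  P1->Y: 15 × 11 = 165
  P2->X: 69 × 3 = 207
  P2->Y: 34 × 6 = 204
  P3->Y: 96 × 4 = 384
Total cost = 1004.
P3 ships 96 of its 96, leaving 0.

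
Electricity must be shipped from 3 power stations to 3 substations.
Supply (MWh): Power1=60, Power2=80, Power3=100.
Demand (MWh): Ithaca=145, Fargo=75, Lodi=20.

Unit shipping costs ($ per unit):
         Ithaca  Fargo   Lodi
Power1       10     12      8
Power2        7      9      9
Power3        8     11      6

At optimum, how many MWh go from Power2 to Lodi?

0

Solving gives:
  Power1→Fargo: 60 × $12 = $720
  Power2→Ithaca: 65 × $7 = $455
  Power2→Fargo: 15 × $9 = $135
  Power3→Ithaca: 80 × $8 = $640
  Power3→Lodi: 20 × $6 = $120
Total cost = $2070.
The route Power2→Lodi is not used.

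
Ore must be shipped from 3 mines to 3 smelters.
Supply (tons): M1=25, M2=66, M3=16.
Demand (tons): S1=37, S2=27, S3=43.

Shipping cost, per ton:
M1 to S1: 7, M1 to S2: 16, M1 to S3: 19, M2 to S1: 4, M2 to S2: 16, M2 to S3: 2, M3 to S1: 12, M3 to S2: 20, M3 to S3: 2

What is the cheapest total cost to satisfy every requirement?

Optimal allocation:
  M1 to S2: 25 × 16 = 400
  M2 to S1: 37 × 4 = 148
  M2 to S2: 2 × 16 = 32
  M2 to S3: 27 × 2 = 54
  M3 to S3: 16 × 2 = 32
Total = 400 + 148 + 32 + 54 + 32 = 666.
(Supply check: M1 ships 25; M2 ships 66; M3 ships 16.)

666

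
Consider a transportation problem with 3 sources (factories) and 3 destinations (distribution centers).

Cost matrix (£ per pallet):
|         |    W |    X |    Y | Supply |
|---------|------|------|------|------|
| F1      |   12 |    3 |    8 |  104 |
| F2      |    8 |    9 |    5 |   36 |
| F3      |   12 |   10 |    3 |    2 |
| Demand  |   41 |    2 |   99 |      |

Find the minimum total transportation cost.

1136

One minimum-cost allocation:
  F1–W: 5 × £12 = £60
  F1–X: 2 × £3 = £6
  F1–Y: 97 × £8 = £776
  F2–W: 36 × £8 = £288
  F3–Y: 2 × £3 = £6
Total = 60 + 6 + 776 + 288 + 6 = £1136.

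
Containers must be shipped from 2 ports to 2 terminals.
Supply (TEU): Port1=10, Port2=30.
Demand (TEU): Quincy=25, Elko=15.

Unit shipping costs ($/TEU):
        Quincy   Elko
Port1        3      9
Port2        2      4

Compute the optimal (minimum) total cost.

120

An optimal shipping plan:
  Port1–Quincy: 10 × $3 = $30
  Port2–Quincy: 15 × $2 = $30
  Port2–Elko: 15 × $4 = $60
Total = 30 + 30 + 60 = $120.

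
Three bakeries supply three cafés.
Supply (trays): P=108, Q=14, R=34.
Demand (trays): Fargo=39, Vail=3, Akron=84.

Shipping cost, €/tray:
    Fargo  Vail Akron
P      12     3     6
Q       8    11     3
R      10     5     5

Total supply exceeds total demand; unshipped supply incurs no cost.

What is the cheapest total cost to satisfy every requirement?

A cheapest plan:
  P->Vail: 3 × €3 = €9
  P->Akron: 75 × €6 = €450
  Q->Fargo: 14 × €8 = €112
  R->Fargo: 25 × €10 = €250
  R->Akron: 9 × €5 = €45
Total = 9 + 450 + 112 + 250 + 45 = €866.

866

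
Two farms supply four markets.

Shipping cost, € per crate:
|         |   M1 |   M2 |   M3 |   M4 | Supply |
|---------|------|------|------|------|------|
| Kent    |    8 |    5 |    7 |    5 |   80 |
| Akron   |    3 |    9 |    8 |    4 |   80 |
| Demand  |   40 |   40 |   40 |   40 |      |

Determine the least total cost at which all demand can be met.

760

A cheapest plan:
  Kent–M2: 40 × €5 = €200
  Kent–M3: 40 × €7 = €280
  Akron–M1: 40 × €3 = €120
  Akron–M4: 40 × €4 = €160
Total = 200 + 280 + 120 + 160 = €760.
(Supply check: Kent ships 80; Akron ships 80.)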